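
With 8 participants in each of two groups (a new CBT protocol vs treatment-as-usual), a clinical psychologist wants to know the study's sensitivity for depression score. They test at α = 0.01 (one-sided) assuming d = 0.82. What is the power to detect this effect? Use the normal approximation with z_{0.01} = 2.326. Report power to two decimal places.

For two equal groups, power = Φ(d·√(n/2) − z_{α}).
d·√(n/2) = 0.82 × √(8/2) = 0.82 × 2.000 = 1.640.
z_β = 1.640 − 2.326 = -0.686.
Power = Φ(-0.686) = 0.246.

power ≈ 0.25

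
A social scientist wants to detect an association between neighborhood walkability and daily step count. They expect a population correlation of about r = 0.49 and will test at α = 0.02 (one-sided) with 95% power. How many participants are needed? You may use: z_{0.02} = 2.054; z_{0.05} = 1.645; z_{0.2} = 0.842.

Fisher's z: C = ½·ln((1+r)/(1−r)) = ½·ln(2.9216) = 0.5361.
n = ((z_{α} + z_β)/C)² + 3.
(2.054 + 1.645) / 0.5361 = 3.699 / 0.5361 = 6.900.
n = 6.900² + 3 = 47.61 + 3 = 50.6.
Round up.

n = 51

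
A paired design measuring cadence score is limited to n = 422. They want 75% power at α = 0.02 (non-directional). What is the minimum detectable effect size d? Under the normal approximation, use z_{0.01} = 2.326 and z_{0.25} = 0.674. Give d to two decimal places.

For a single sample (or paired design) of n = 422: d_min = (z_{α/2} + z_β)/√n.
z-sum = 2.326 + 0.674 = 3.000.
d_min = 3.000 / √422 = 3.000 / 20.543 = 0.146.

d_min ≈ 0.15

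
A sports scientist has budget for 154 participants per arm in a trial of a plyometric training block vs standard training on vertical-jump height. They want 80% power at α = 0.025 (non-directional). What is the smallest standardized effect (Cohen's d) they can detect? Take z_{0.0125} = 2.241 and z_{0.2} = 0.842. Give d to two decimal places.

For two independent groups of n = 154 each: d_min = (z_{α/2} + z_β)·√(2/n).
z-sum = 2.241 + 0.842 = 3.083.
d_min = 3.083 × √(2/154) = 3.083 × 0.1140 = 0.351.

d_min ≈ 0.35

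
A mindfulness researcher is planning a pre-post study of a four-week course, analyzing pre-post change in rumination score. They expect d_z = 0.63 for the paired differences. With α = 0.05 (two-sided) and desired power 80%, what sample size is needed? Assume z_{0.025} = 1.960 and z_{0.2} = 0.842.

For a paired (one-sample on differences) test: n = ((z_{α/2} + z_β) / d)².
z_{α/2} + z_β = 1.960 + 0.842 = 2.802.
n = (2.802 / 0.63)² = 4.448² = 19.78.
Round up.

n = 20 pairs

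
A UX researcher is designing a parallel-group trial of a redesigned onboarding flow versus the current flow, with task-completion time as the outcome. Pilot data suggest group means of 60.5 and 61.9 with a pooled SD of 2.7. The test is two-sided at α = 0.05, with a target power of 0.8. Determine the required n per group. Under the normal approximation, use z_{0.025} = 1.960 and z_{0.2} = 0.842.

n = 59 per group

Cohen's d = |M₁ − M₂| / SD_pooled = |60.5 − 61.9| / 2.7 = 1.4 / 2.7 = 0.519.
For two independent groups with equal n: n = 2·((z_{α/2} + z_β) / d)².
z_{α/2} + z_β = 1.960 + 0.842 = 2.802.
n = 2 × (2.802 / 0.519)² = 2 × 5.399² = 2 × 29.15 = 58.3.
Round up to the next whole participant.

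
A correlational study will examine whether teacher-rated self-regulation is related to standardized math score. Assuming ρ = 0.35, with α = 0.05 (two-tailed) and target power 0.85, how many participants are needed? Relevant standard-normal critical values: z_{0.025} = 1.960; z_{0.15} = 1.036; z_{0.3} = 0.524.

n = 71

Fisher's z: C = ½·ln((1+r)/(1−r)) = ½·ln(2.0769) = 0.3654.
n = ((z_{α/2} + z_β)/C)² + 3.
(1.960 + 1.036) / 0.3654 = 2.996 / 0.3654 = 8.199.
n = 8.199² + 3 = 67.23 + 3 = 70.2.
Round up.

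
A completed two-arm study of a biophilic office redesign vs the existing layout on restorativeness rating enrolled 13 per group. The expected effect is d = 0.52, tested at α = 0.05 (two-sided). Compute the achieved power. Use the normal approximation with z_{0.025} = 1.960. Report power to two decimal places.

power ≈ 0.26

For two equal groups, power = Φ(d·√(n/2) − z_{α/2}).
d·√(n/2) = 0.52 × √(13/2) = 0.52 × 2.550 = 1.326.
z_β = 1.326 − 1.960 = -0.634.
Power = Φ(-0.634) = 0.263.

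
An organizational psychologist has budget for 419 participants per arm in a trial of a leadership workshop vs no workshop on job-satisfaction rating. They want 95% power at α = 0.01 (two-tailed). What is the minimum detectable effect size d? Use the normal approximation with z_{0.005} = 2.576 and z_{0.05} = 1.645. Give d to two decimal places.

d_min ≈ 0.29

For two independent groups of n = 419 each: d_min = (z_{α/2} + z_β)·√(2/n).
z-sum = 2.576 + 1.645 = 4.221.
d_min = 4.221 × √(2/419) = 4.221 × 0.0691 = 0.292.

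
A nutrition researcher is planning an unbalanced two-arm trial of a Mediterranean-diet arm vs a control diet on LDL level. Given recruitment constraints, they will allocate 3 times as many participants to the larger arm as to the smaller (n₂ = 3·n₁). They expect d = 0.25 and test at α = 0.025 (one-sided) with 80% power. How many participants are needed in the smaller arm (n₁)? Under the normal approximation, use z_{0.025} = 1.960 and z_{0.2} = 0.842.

With allocation ratio k = n₂/n₁ = 3, Var(x̄₁−x̄₂) = σ²(1/n₁ + 1/(k·n₁)) = σ²·(k+1)/(k·n₁).
So n₁ = (1 + 1/k)·((z_{α} + z_β)/d)² = 1.333 × (2.802/0.25)².
n₁ = 1.333 × 125.62 = 167.5.
Round up: n₁ = 168, giving n₂ = 3 × 168 = 504.

n₁ = 168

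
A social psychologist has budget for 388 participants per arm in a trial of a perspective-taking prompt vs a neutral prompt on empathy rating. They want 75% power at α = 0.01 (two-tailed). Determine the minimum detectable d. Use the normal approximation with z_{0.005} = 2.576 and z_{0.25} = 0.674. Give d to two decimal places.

For two independent groups of n = 388 each: d_min = (z_{α/2} + z_β)·√(2/n).
z-sum = 2.576 + 0.674 = 3.250.
d_min = 3.250 × √(2/388) = 3.250 × 0.0718 = 0.233.

d_min ≈ 0.23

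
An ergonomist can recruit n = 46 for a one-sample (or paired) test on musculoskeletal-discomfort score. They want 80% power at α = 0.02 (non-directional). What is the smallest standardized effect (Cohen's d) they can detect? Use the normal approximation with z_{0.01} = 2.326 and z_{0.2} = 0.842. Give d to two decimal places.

d_min ≈ 0.47

For a single sample (or paired design) of n = 46: d_min = (z_{α/2} + z_β)/√n.
z-sum = 2.326 + 0.842 = 3.168.
d_min = 3.168 / √46 = 3.168 / 6.782 = 0.467.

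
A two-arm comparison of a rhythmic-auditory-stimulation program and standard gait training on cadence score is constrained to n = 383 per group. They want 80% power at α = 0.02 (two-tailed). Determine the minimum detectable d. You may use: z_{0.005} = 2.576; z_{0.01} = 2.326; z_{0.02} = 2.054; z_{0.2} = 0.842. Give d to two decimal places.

For two independent groups of n = 383 each: d_min = (z_{α/2} + z_β)·√(2/n).
z-sum = 2.326 + 0.842 = 3.168.
d_min = 3.168 × √(2/383) = 3.168 × 0.0723 = 0.229.

d_min ≈ 0.23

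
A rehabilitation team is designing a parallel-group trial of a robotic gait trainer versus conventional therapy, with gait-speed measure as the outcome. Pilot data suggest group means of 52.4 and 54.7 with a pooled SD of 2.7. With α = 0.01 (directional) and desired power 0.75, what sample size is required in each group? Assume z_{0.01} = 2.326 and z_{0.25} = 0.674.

Cohen's d = |M₁ − M₂| / SD_pooled = |52.4 − 54.7| / 2.7 = 2.3 / 2.7 = 0.852.
For two independent groups with equal n: n = 2·((z_{α} + z_β) / d)².
z_{α} + z_β = 2.326 + 0.674 = 3.000.
n = 2 × (3.000 / 0.852)² = 2 × 3.521² = 2 × 12.40 = 24.8.
Round up to the next whole participant.

n = 25 per group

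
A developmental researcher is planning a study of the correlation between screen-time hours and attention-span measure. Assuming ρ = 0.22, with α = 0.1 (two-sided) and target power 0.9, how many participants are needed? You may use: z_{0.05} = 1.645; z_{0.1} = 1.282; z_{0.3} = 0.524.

Fisher's z: C = ½·ln((1+r)/(1−r)) = ½·ln(1.5641) = 0.2237.
n = ((z_{α/2} + z_β)/C)² + 3.
(1.645 + 1.282) / 0.2237 = 2.927 / 0.2237 = 13.084.
n = 13.084² + 3 = 171.20 + 3 = 174.2.
Round up.

n = 175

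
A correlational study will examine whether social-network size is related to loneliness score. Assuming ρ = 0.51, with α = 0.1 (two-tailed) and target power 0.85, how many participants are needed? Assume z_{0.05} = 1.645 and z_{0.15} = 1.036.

n = 26

Fisher's z: C = ½·ln((1+r)/(1−r)) = ½·ln(3.0816) = 0.5627.
n = ((z_{α/2} + z_β)/C)² + 3.
(1.645 + 1.036) / 0.5627 = 2.681 / 0.5627 = 4.765.
n = 4.765² + 3 = 22.70 + 3 = 25.7.
Round up.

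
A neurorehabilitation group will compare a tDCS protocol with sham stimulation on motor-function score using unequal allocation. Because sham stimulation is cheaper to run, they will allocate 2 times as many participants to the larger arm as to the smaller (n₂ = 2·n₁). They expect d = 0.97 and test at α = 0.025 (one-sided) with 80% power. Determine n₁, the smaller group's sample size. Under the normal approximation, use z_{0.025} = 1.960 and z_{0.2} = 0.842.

n₁ = 13

With allocation ratio k = n₂/n₁ = 2, Var(x̄₁−x̄₂) = σ²(1/n₁ + 1/(k·n₁)) = σ²·(k+1)/(k·n₁).
So n₁ = (1 + 1/k)·((z_{α} + z_β)/d)² = 1.500 × (2.802/0.97)².
n₁ = 1.500 × 8.34 = 12.5.
Round up: n₁ = 13, giving n₂ = 2 × 13 = 26.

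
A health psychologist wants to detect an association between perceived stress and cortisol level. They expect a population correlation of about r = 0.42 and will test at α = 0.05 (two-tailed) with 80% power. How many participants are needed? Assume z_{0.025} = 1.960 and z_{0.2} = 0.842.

n = 43

Fisher's z: C = ½·ln((1+r)/(1−r)) = ½·ln(2.4483) = 0.4477.
n = ((z_{α/2} + z_β)/C)² + 3.
(1.960 + 0.842) / 0.4477 = 2.802 / 0.4477 = 6.259.
n = 6.259² + 3 = 39.17 + 3 = 42.2.
Round up.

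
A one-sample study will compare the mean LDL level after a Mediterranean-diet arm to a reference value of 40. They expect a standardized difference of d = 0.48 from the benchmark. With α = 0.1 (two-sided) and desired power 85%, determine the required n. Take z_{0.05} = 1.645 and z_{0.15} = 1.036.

n = 32

For a one-sample test: n = ((z_{α/2} + z_β) / d)².
z_{α/2} + z_β = 1.645 + 1.036 = 2.681.
n = (2.681 / 0.48)² = 5.585² = 31.20.
Round up.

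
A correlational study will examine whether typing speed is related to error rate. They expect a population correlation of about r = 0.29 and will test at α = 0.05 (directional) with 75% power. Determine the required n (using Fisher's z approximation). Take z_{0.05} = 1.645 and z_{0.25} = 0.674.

n = 64

Fisher's z: C = ½·ln((1+r)/(1−r)) = ½·ln(1.8169) = 0.2986.
n = ((z_{α} + z_β)/C)² + 3.
(1.645 + 0.674) / 0.2986 = 2.319 / 0.2986 = 7.766.
n = 7.766² + 3 = 60.31 + 3 = 63.3.
Round up.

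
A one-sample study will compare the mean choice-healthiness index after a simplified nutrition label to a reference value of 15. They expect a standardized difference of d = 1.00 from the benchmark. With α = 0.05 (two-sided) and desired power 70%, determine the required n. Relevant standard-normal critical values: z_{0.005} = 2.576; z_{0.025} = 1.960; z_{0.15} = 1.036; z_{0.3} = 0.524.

n = 7

For a one-sample test: n = ((z_{α/2} + z_β) / d)².
z_{α/2} + z_β = 1.960 + 0.524 = 2.484.
n = (2.484 / 1.00)² = 2.484² = 6.17.
Round up.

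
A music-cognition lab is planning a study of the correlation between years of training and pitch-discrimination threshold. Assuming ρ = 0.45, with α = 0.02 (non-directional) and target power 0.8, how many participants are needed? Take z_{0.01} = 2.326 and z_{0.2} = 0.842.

n = 46

Fisher's z: C = ½·ln((1+r)/(1−r)) = ½·ln(2.6364) = 0.4847.
n = ((z_{α/2} + z_β)/C)² + 3.
(2.326 + 0.842) / 0.4847 = 3.168 / 0.4847 = 6.536.
n = 6.536² + 3 = 42.72 + 3 = 45.7.
Round up.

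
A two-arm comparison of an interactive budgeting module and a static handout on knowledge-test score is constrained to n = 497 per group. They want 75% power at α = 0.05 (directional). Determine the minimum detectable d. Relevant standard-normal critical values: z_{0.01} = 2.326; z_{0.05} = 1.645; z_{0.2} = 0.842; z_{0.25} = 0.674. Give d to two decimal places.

For two independent groups of n = 497 each: d_min = (z_{α} + z_β)·√(2/n).
z-sum = 1.645 + 0.674 = 2.319.
d_min = 2.319 × √(2/497) = 2.319 × 0.0634 = 0.147.

d_min ≈ 0.15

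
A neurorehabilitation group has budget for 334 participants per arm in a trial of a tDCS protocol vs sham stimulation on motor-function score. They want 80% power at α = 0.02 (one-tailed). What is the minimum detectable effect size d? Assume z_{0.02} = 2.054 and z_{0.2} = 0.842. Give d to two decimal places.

d_min ≈ 0.22

For two independent groups of n = 334 each: d_min = (z_{α} + z_β)·√(2/n).
z-sum = 2.054 + 0.842 = 2.896.
d_min = 2.896 × √(2/334) = 2.896 × 0.0774 = 0.224.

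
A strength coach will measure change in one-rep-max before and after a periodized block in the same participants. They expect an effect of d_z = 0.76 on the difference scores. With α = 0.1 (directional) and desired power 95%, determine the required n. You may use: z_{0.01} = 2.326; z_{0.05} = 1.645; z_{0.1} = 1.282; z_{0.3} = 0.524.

For a paired (one-sample on differences) test: n = ((z_{α} + z_β) / d)².
z_{α} + z_β = 1.282 + 1.645 = 2.927.
n = (2.927 / 0.76)² = 3.851² = 14.83.
Round up.

n = 15 pairs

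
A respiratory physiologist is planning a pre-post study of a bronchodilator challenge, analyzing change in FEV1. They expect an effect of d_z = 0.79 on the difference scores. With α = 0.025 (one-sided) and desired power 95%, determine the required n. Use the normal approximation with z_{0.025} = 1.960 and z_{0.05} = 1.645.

For a paired (one-sample on differences) test: n = ((z_{α} + z_β) / d)².
z_{α} + z_β = 1.960 + 1.645 = 3.605.
n = (3.605 / 0.79)² = 4.563² = 20.82.
Round up.

n = 21 pairs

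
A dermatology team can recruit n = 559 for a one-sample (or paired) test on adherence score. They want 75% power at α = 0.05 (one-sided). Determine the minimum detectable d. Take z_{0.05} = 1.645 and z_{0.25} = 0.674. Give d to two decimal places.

For a single sample (or paired design) of n = 559: d_min = (z_{α} + z_β)/√n.
z-sum = 1.645 + 0.674 = 2.319.
d_min = 2.319 / √559 = 2.319 / 23.643 = 0.098.

d_min ≈ 0.10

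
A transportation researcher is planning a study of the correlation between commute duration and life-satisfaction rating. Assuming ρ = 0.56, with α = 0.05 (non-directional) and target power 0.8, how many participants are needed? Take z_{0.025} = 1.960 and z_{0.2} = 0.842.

Fisher's z: C = ½·ln((1+r)/(1−r)) = ½·ln(3.5455) = 0.6328.
n = ((z_{α/2} + z_β)/C)² + 3.
(1.960 + 0.842) / 0.6328 = 2.802 / 0.6328 = 4.428.
n = 4.428² + 3 = 19.61 + 3 = 22.6.
Round up.

n = 23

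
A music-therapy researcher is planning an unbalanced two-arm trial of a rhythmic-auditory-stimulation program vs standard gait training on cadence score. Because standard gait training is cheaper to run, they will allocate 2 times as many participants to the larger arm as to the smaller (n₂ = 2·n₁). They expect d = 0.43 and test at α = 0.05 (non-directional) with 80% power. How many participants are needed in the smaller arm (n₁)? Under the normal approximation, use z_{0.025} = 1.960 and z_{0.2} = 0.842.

n₁ = 64

With allocation ratio k = n₂/n₁ = 2, Var(x̄₁−x̄₂) = σ²(1/n₁ + 1/(k·n₁)) = σ²·(k+1)/(k·n₁).
So n₁ = (1 + 1/k)·((z_{α/2} + z_β)/d)² = 1.500 × (2.802/0.43)².
n₁ = 1.500 × 42.46 = 63.7.
Round up: n₁ = 64, giving n₂ = 2 × 64 = 128.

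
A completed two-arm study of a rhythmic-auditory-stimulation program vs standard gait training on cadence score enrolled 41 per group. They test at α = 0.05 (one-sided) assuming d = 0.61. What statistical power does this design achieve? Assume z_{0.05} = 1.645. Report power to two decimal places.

For two equal groups, power = Φ(d·√(n/2) − z_{α}).
d·√(n/2) = 0.61 × √(41/2) = 0.61 × 4.528 = 2.762.
z_β = 2.762 − 1.645 = 1.117.
Power = Φ(1.117) = 0.868.

power ≈ 0.87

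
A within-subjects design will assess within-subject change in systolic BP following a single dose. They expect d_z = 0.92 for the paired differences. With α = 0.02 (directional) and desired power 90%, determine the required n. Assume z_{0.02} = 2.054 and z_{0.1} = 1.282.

n = 14 pairs

For a paired (one-sample on differences) test: n = ((z_{α} + z_β) / d)².
z_{α} + z_β = 2.054 + 1.282 = 3.336.
n = (3.336 / 0.92)² = 3.626² = 13.15.
Round up.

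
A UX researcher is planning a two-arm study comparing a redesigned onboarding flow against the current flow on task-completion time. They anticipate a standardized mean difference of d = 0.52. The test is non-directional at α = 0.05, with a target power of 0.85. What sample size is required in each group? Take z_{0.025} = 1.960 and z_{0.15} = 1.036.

n = 67 per group

For two independent groups with equal n: n = 2·((z_{α/2} + z_β) / d)².
z_{α/2} + z_β = 1.960 + 1.036 = 2.996.
n = 2 × (2.996 / 0.52)² = 2 × 5.762² = 2 × 33.20 = 66.4.
Round up to the next whole participant.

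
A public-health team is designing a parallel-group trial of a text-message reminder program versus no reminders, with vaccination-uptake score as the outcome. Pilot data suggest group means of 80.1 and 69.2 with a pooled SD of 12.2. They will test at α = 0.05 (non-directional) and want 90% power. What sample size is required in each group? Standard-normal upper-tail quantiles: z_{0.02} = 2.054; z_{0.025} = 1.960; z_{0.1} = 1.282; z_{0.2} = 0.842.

n = 27 per group

Cohen's d = |M₁ − M₂| / SD_pooled = |80.1 − 69.2| / 12.2 = 10.9 / 12.2 = 0.893.
For two independent groups with equal n: n = 2·((z_{α/2} + z_β) / d)².
z_{α/2} + z_β = 1.960 + 1.282 = 3.242.
n = 2 × (3.242 / 0.893)² = 2 × 3.630² = 2 × 13.18 = 26.4.
Round up to the next whole participant.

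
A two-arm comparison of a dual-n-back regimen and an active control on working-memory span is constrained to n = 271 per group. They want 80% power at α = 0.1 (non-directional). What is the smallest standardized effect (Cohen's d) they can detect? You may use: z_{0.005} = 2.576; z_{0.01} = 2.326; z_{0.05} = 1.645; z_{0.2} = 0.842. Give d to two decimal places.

For two independent groups of n = 271 each: d_min = (z_{α/2} + z_β)·√(2/n).
z-sum = 1.645 + 0.842 = 2.487.
d_min = 2.487 × √(2/271) = 2.487 × 0.0859 = 0.214.

d_min ≈ 0.21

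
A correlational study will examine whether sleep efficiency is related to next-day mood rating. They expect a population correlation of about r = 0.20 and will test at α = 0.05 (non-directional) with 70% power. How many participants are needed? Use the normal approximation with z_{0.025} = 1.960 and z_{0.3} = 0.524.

n = 154

Fisher's z: C = ½·ln((1+r)/(1−r)) = ½·ln(1.5000) = 0.2027.
n = ((z_{α/2} + z_β)/C)² + 3.
(1.960 + 0.524) / 0.2027 = 2.484 / 0.2027 = 12.255.
n = 12.255² + 3 = 150.17 + 3 = 153.2.
Round up.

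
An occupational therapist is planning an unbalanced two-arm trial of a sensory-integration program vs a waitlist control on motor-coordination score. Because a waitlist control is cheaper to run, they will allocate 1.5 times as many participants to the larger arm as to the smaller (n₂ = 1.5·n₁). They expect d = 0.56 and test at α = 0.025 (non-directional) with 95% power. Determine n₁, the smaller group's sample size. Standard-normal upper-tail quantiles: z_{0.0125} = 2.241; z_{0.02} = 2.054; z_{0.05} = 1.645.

n₁ = 81

With allocation ratio k = n₂/n₁ = 1.5, Var(x̄₁−x̄₂) = σ²(1/n₁ + 1/(k·n₁)) = σ²·(k+1)/(k·n₁).
So n₁ = (1 + 1/k)·((z_{α/2} + z_β)/d)² = 1.667 × (3.886/0.56)².
n₁ = 1.667 × 48.15 = 80.3.
Round up: n₁ = 81, giving n₂ = ⌈1.5 × 81⌉ = ⌈121.5⌉ = 122.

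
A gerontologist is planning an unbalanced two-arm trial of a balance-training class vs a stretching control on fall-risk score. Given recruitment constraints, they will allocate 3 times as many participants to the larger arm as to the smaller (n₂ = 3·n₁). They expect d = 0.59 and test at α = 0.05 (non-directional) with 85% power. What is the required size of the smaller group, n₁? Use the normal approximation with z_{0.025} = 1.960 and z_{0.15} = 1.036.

With allocation ratio k = n₂/n₁ = 3, Var(x̄₁−x̄₂) = σ²(1/n₁ + 1/(k·n₁)) = σ²·(k+1)/(k·n₁).
So n₁ = (1 + 1/k)·((z_{α/2} + z_β)/d)² = 1.333 × (2.996/0.59)².
n₁ = 1.333 × 25.79 = 34.4.
Round up: n₁ = 35, giving n₂ = 3 × 35 = 105.

n₁ = 35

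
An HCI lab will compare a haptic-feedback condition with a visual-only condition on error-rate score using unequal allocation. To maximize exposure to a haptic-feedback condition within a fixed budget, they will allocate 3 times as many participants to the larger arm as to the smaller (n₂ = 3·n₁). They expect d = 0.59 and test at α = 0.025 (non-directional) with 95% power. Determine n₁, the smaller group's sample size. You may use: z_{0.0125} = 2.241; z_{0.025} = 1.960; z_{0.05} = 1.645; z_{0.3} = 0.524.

n₁ = 58

With allocation ratio k = n₂/n₁ = 3, Var(x̄₁−x̄₂) = σ²(1/n₁ + 1/(k·n₁)) = σ²·(k+1)/(k·n₁).
So n₁ = (1 + 1/k)·((z_{α/2} + z_β)/d)² = 1.333 × (3.886/0.59)².
n₁ = 1.333 × 43.38 = 57.8.
Round up: n₁ = 58, giving n₂ = 3 × 58 = 174.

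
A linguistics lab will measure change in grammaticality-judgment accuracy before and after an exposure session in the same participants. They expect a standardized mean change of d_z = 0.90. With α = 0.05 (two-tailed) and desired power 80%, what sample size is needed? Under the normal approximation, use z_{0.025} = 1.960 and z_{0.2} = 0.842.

n = 10 pairs

For a paired (one-sample on differences) test: n = ((z_{α/2} + z_β) / d)².
z_{α/2} + z_β = 1.960 + 0.842 = 2.802.
n = (2.802 / 0.90)² = 3.113² = 9.69.
Round up.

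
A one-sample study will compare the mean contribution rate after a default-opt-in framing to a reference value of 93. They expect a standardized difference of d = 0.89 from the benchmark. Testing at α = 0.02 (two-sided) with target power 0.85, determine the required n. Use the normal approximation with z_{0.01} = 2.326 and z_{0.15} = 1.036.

For a one-sample test: n = ((z_{α/2} + z_β) / d)².
z_{α/2} + z_β = 2.326 + 1.036 = 3.362.
n = (3.362 / 0.89)² = 3.778² = 14.27.
Round up.

n = 15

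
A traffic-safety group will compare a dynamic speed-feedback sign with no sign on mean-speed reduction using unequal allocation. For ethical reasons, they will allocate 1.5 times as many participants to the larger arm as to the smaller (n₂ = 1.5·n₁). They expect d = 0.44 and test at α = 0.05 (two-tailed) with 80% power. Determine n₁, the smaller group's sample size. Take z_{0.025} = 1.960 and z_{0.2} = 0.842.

n₁ = 68

With allocation ratio k = n₂/n₁ = 1.5, Var(x̄₁−x̄₂) = σ²(1/n₁ + 1/(k·n₁)) = σ²·(k+1)/(k·n₁).
So n₁ = (1 + 1/k)·((z_{α/2} + z_β)/d)² = 1.667 × (2.802/0.44)².
n₁ = 1.667 × 40.55 = 67.6.
Round up: n₁ = 68, giving n₂ = 1.5 × 68 = 102.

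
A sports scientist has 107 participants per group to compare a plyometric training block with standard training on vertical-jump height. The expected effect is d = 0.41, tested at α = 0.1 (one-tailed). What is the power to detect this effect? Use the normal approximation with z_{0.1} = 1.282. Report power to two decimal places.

power ≈ 0.96

For two equal groups, power = Φ(d·√(n/2) − z_{α}).
d·√(n/2) = 0.41 × √(107/2) = 0.41 × 7.314 = 2.999.
z_β = 2.999 − 1.282 = 1.717.
Power = Φ(1.717) = 0.957.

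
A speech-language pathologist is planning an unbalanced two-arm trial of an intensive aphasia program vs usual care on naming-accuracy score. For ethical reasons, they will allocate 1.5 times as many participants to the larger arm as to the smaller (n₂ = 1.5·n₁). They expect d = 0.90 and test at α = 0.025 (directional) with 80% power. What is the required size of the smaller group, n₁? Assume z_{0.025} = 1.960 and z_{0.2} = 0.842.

With allocation ratio k = n₂/n₁ = 1.5, Var(x̄₁−x̄₂) = σ²(1/n₁ + 1/(k·n₁)) = σ²·(k+1)/(k·n₁).
So n₁ = (1 + 1/k)·((z_{α} + z_β)/d)² = 1.667 × (2.802/0.90)².
n₁ = 1.667 × 9.69 = 16.2.
Round up: n₁ = 17, giving n₂ = ⌈1.5 × 17⌉ = ⌈25.5⌉ = 26.

n₁ = 17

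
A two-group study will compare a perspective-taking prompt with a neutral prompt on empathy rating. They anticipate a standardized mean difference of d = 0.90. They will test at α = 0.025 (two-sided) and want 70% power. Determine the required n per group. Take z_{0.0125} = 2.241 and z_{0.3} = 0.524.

n = 19 per group

For two independent groups with equal n: n = 2·((z_{α/2} + z_β) / d)².
z_{α/2} + z_β = 2.241 + 0.524 = 2.765.
n = 2 × (2.765 / 0.90)² = 2 × 3.072² = 2 × 9.44 = 18.9.
Round up to the next whole participant.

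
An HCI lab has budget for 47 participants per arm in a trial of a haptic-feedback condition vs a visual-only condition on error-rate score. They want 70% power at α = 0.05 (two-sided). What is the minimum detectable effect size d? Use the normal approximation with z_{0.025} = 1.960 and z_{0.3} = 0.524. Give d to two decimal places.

d_min ≈ 0.51

For two independent groups of n = 47 each: d_min = (z_{α/2} + z_β)·√(2/n).
z-sum = 1.960 + 0.524 = 2.484.
d_min = 2.484 × √(2/47) = 2.484 × 0.2063 = 0.512.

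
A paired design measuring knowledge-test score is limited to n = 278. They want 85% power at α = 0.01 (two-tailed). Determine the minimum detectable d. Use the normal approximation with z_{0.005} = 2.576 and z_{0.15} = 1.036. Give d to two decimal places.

For a single sample (or paired design) of n = 278: d_min = (z_{α/2} + z_β)/√n.
z-sum = 2.576 + 1.036 = 3.612.
d_min = 3.612 / √278 = 3.612 / 16.673 = 0.217.

d_min ≈ 0.22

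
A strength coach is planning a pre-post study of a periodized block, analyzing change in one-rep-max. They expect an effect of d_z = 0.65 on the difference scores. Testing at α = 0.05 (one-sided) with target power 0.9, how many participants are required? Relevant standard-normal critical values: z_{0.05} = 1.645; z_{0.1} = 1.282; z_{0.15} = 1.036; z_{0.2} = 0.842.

n = 21 pairs

For a paired (one-sample on differences) test: n = ((z_{α} + z_β) / d)².
z_{α} + z_β = 1.645 + 1.282 = 2.927.
n = (2.927 / 0.65)² = 4.503² = 20.28.
Round up.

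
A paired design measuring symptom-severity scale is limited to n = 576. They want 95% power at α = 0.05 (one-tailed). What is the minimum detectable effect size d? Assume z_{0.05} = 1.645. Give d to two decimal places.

d_min ≈ 0.14

For a single sample (or paired design) of n = 576: d_min = (z_{α} + z_β)/√n.
z-sum = 1.645 + 1.645 = 3.290.
d_min = 3.290 / √576 = 3.290 / 24.000 = 0.137.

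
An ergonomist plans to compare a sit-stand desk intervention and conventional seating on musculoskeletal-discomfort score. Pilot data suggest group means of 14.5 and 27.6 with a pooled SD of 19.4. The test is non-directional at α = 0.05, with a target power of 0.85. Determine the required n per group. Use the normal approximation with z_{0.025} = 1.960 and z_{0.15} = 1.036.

Cohen's d = |M₁ − M₂| / SD_pooled = |14.5 − 27.6| / 19.4 = 13.1 / 19.4 = 0.675.
For two independent groups with equal n: n = 2·((z_{α/2} + z_β) / d)².
z_{α/2} + z_β = 1.960 + 1.036 = 2.996.
n = 2 × (2.996 / 0.675)² = 2 × 4.439² = 2 × 19.70 = 39.4.
Round up to the next whole participant.

n = 40 per group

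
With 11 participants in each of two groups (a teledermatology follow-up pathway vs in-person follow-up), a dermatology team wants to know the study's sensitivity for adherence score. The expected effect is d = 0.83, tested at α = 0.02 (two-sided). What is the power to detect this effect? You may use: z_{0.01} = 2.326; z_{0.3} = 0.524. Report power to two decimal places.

power ≈ 0.35

For two equal groups, power = Φ(d·√(n/2) − z_{α/2}).
d·√(n/2) = 0.83 × √(11/2) = 0.83 × 2.345 = 1.947.
z_β = 1.947 − 2.326 = -0.379.
Power = Φ(-0.379) = 0.352.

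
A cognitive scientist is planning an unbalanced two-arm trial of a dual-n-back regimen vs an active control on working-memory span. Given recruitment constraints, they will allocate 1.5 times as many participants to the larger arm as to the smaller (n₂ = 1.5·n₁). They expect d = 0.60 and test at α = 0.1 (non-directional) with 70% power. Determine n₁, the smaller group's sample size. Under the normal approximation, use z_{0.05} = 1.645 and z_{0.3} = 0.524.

n₁ = 22

With allocation ratio k = n₂/n₁ = 1.5, Var(x̄₁−x̄₂) = σ²(1/n₁ + 1/(k·n₁)) = σ²·(k+1)/(k·n₁).
So n₁ = (1 + 1/k)·((z_{α/2} + z_β)/d)² = 1.667 × (2.169/0.60)².
n₁ = 1.667 × 13.07 = 21.8.
Round up: n₁ = 22, giving n₂ = 1.5 × 22 = 33.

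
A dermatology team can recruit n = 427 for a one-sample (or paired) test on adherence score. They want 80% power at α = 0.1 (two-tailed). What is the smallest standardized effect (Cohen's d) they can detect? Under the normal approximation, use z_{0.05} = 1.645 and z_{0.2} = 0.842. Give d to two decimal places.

For a single sample (or paired design) of n = 427: d_min = (z_{α/2} + z_β)/√n.
z-sum = 1.645 + 0.842 = 2.487.
d_min = 2.487 / √427 = 2.487 / 20.664 = 0.120.

d_min ≈ 0.12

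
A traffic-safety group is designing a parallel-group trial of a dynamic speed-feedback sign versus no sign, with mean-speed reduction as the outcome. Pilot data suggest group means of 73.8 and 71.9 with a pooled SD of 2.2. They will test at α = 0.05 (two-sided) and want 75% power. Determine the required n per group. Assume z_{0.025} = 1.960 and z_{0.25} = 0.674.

Cohen's d = |M₁ − M₂| / SD_pooled = |73.8 − 71.9| / 2.2 = 1.9 / 2.2 = 0.864.
For two independent groups with equal n: n = 2·((z_{α/2} + z_β) / d)².
z_{α/2} + z_β = 1.960 + 0.674 = 2.634.
n = 2 × (2.634 / 0.864)² = 2 × 3.049² = 2 × 9.29 = 18.6.
Round up to the next whole participant.

n = 19 per group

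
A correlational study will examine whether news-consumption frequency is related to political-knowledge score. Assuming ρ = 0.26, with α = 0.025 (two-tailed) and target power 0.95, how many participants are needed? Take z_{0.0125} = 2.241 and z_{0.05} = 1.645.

n = 217

Fisher's z: C = ½·ln((1+r)/(1−r)) = ½·ln(1.7027) = 0.2661.
n = ((z_{α/2} + z_β)/C)² + 3.
(2.241 + 1.645) / 0.2661 = 3.886 / 0.2661 = 14.604.
n = 14.604² + 3 = 213.26 + 3 = 216.3.
Round up.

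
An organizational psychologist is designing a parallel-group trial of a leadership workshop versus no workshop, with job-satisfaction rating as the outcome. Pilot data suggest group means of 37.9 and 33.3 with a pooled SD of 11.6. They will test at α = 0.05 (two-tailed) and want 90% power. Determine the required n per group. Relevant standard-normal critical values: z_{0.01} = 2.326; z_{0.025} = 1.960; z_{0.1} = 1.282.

n = 134 per group

Cohen's d = |M₁ − M₂| / SD_pooled = |37.9 − 33.3| / 11.6 = 4.6 / 11.6 = 0.397.
For two independent groups with equal n: n = 2·((z_{α/2} + z_β) / d)².
z_{α/2} + z_β = 1.960 + 1.282 = 3.242.
n = 2 × (3.242 / 0.397)² = 2 × 8.166² = 2 × 66.69 = 133.4.
Round up to the next whole participant.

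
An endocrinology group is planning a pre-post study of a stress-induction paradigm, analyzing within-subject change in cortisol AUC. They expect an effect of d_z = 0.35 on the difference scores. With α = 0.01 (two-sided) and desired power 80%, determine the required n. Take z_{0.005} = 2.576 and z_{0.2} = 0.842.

For a paired (one-sample on differences) test: n = ((z_{α/2} + z_β) / d)².
z_{α/2} + z_β = 2.576 + 0.842 = 3.418.
n = (3.418 / 0.35)² = 9.766² = 95.37.
Round up.

n = 96 pairs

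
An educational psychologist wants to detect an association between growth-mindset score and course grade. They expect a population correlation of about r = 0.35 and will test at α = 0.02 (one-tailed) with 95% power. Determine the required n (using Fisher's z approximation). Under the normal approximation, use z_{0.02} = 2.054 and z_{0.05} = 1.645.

Fisher's z: C = ½·ln((1+r)/(1−r)) = ½·ln(2.0769) = 0.3654.
n = ((z_{α} + z_β)/C)² + 3.
(2.054 + 1.645) / 0.3654 = 3.699 / 0.3654 = 10.123.
n = 10.123² + 3 = 102.48 + 3 = 105.5.
Round up.

n = 106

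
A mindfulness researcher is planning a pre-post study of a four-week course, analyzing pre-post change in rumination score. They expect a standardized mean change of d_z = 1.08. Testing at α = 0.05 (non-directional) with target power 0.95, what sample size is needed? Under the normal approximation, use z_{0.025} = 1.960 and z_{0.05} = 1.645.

n = 12 pairs

For a paired (one-sample on differences) test: n = ((z_{α/2} + z_β) / d)².
z_{α/2} + z_β = 1.960 + 1.645 = 3.605.
n = (3.605 / 1.08)² = 3.338² = 11.14.
Round up.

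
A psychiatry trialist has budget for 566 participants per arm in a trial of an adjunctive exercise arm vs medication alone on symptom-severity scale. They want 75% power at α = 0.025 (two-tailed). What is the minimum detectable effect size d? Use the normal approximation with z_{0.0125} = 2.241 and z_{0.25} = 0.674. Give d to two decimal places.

d_min ≈ 0.17

For two independent groups of n = 566 each: d_min = (z_{α/2} + z_β)·√(2/n).
z-sum = 2.241 + 0.674 = 2.915.
d_min = 2.915 × √(2/566) = 2.915 × 0.0594 = 0.173.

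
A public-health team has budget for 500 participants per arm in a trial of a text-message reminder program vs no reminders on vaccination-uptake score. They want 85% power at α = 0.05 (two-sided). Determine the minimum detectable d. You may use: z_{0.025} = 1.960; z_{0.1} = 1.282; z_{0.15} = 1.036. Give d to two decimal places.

For two independent groups of n = 500 each: d_min = (z_{α/2} + z_β)·√(2/n).
z-sum = 1.960 + 1.036 = 2.996.
d_min = 2.996 × √(2/500) = 2.996 × 0.0632 = 0.189.

d_min ≈ 0.19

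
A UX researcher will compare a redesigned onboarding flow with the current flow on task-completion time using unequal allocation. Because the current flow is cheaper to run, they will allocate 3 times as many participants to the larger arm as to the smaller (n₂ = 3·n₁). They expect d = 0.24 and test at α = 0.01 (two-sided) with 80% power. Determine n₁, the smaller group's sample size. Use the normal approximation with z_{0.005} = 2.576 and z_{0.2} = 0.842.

With allocation ratio k = n₂/n₁ = 3, Var(x̄₁−x̄₂) = σ²(1/n₁ + 1/(k·n₁)) = σ²·(k+1)/(k·n₁).
So n₁ = (1 + 1/k)·((z_{α/2} + z_β)/d)² = 1.333 × (3.418/0.24)².
n₁ = 1.333 × 202.83 = 270.4.
Round up: n₁ = 271, giving n₂ = 3 × 271 = 813.

n₁ = 271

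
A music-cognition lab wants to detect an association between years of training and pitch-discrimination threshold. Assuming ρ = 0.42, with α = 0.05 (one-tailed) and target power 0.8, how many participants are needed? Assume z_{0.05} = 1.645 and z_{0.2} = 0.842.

Fisher's z: C = ½·ln((1+r)/(1−r)) = ½·ln(2.4483) = 0.4477.
n = ((z_{α} + z_β)/C)² + 3.
(1.645 + 0.842) / 0.4477 = 2.487 / 0.4477 = 5.555.
n = 5.555² + 3 = 30.86 + 3 = 33.9.
Round up.

n = 34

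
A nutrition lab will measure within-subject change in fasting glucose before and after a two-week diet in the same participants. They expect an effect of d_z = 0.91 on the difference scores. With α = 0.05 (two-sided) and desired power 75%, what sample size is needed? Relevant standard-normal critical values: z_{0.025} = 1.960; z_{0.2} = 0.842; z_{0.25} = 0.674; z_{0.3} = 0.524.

n = 9 pairs

For a paired (one-sample on differences) test: n = ((z_{α/2} + z_β) / d)².
z_{α/2} + z_β = 1.960 + 0.674 = 2.634.
n = (2.634 / 0.91)² = 2.895² = 8.38.
Round up.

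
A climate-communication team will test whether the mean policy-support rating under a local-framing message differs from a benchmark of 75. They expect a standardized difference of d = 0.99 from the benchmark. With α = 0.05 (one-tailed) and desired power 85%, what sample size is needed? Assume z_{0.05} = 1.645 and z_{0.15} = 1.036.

n = 8

For a one-sample test: n = ((z_{α} + z_β) / d)².
z_{α} + z_β = 1.645 + 1.036 = 2.681.
n = (2.681 / 0.99)² = 2.708² = 7.33.
Round up.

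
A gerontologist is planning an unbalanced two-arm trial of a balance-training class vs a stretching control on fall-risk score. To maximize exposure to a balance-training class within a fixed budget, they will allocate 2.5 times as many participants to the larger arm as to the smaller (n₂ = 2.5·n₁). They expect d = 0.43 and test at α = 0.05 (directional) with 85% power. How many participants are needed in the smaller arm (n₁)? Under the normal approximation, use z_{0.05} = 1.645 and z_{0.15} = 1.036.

n₁ = 55

With allocation ratio k = n₂/n₁ = 2.5, Var(x̄₁−x̄₂) = σ²(1/n₁ + 1/(k·n₁)) = σ²·(k+1)/(k·n₁).
So n₁ = (1 + 1/k)·((z_{α} + z_β)/d)² = 1.400 × (2.681/0.43)².
n₁ = 1.400 × 38.87 = 54.4.
Round up: n₁ = 55, giving n₂ = ⌈2.5 × 55⌉ = ⌈137.5⌉ = 138.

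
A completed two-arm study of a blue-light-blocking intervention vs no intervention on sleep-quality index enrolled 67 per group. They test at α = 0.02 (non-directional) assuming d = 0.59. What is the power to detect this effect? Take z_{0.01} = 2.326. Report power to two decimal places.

For two equal groups, power = Φ(d·√(n/2) − z_{α/2}).
d·√(n/2) = 0.59 × √(67/2) = 0.59 × 5.788 = 3.415.
z_β = 3.415 − 2.326 = 1.089.
Power = Φ(1.089) = 0.862.

power ≈ 0.86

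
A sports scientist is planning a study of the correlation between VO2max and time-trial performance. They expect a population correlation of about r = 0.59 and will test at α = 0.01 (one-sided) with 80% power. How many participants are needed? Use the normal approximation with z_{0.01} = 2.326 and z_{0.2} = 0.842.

Fisher's z: C = ½·ln((1+r)/(1−r)) = ½·ln(3.8780) = 0.6777.
n = ((z_{α} + z_β)/C)² + 3.
(2.326 + 0.842) / 0.6777 = 3.168 / 0.6777 = 4.675.
n = 4.675² + 3 = 21.85 + 3 = 24.9.
Round up.

n = 25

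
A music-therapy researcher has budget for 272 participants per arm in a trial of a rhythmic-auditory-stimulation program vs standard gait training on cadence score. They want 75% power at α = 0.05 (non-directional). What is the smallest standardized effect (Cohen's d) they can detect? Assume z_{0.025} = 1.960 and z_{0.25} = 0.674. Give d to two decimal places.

For two independent groups of n = 272 each: d_min = (z_{α/2} + z_β)·√(2/n).
z-sum = 1.960 + 0.674 = 2.634.
d_min = 2.634 × √(2/272) = 2.634 × 0.0857 = 0.226.

d_min ≈ 0.23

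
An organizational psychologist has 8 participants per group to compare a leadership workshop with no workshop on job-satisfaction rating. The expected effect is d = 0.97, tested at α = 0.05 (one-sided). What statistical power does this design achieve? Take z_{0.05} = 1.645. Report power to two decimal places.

For two equal groups, power = Φ(d·√(n/2) − z_{α}).
d·√(n/2) = 0.97 × √(8/2) = 0.97 × 2.000 = 1.940.
z_β = 1.940 − 1.645 = 0.295.
Power = Φ(0.295) = 0.616.

power ≈ 0.62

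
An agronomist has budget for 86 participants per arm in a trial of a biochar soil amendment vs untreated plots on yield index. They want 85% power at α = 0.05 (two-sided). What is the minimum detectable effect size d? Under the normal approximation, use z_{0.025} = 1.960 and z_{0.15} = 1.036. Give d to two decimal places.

For two independent groups of n = 86 each: d_min = (z_{α/2} + z_β)·√(2/n).
z-sum = 1.960 + 1.036 = 2.996.
d_min = 2.996 × √(2/86) = 2.996 × 0.1525 = 0.457.

d_min ≈ 0.46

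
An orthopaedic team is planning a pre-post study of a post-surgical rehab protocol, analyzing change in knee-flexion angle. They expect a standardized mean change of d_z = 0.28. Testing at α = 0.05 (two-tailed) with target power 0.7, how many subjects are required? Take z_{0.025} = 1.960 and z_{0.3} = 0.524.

For a paired (one-sample on differences) test: n = ((z_{α/2} + z_β) / d)².
z_{α/2} + z_β = 1.960 + 0.524 = 2.484.
n = (2.484 / 0.28)² = 8.871² = 78.70.
Round up.

n = 79 pairs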